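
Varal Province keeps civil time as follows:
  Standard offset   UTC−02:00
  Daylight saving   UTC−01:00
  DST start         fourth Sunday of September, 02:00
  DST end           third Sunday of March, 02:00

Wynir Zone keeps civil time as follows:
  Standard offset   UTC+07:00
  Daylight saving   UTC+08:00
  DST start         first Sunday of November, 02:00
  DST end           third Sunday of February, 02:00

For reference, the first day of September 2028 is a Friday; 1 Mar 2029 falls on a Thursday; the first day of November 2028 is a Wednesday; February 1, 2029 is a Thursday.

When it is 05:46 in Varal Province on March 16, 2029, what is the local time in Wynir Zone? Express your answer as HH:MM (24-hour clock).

1 September 2028 is a Friday, so the first Sunday is September 3 and the fourth is September 24.
1 March 2029 is a Thursday, so the first Sunday is March 4 and the third is March 18.
March 16, 2029 falls between 24 September 2028 and 18 March 2029, so daylight saving is in effect and Varal Province is at UTC−01:00.
05:46 Varal Province + 1h = 06:46 UTC.
1 November 2028 is a Wednesday, so the first Sunday is November 5.
1 February 2029 is a Thursday, so the first Sunday is February 4 and the third is February 18.
At the standard offset (UTC+07:00), 06:46 UTC + 7h = 13:46 Wynir Zone standard time.
The standard-time date in Wynir Zone, March 16, 2029, does not fall between 5 November 2028 and 18 February 2029, so daylight saving is not in effect and Wynir Zone is at UTC+07:00.
06:46 UTC + 7h = 13:46 Wynir Zone.

13:46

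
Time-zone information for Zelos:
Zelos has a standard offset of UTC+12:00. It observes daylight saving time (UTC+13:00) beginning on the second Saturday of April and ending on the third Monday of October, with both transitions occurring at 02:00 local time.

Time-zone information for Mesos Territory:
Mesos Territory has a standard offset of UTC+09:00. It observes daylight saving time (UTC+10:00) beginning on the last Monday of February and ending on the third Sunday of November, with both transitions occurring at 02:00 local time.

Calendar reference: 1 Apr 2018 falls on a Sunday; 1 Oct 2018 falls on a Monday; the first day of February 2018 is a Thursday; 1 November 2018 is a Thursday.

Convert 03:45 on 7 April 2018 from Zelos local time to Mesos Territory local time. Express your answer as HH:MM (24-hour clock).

01:45

1 April 2018 is a Sunday, so the first Saturday is April 7 and the second is April 14.
1 October 2018 is a Monday, so the first Monday is October 1 and the third is October 15.
7 April 2018 does not fall between 14 April and 15 October, so daylight saving is not in effect and Zelos is at UTC+12:00.
03:45 Zelos − 12h = 15:45 UTC (rolling into the previous day, 6 April 2018).
1 February 2018 is a Thursday, so Mondays fall on 5, 12, 19, 26; the last is February 26.
1 November 2018 is a Thursday, so the first Sunday is November 4 and the third is November 18.
At the standard offset (UTC+09:00), 15:45 UTC + 9h = 00:45 Mesos Territory standard time (rolling into the next day, 7 April 2018).
The standard-time date in Mesos Territory, 7 April 2018, lies within the daylight-saving period (26 February – 18 November), so Mesos Territory is on daylight time, UTC+10:00.
15:45 UTC + 10h = 01:45 Mesos Territory (rolling into the next day, 7 April 2018).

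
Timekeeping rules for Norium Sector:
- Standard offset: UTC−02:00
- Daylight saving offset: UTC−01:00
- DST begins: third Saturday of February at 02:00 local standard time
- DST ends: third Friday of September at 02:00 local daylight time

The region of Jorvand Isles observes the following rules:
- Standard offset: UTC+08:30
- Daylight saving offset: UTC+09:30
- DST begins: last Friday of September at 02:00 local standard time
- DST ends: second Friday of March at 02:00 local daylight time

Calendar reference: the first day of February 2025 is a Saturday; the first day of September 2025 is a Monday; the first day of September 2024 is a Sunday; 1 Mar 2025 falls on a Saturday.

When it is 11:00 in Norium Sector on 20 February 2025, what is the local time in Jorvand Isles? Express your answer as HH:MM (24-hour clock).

21:30

1 February 2025 is a Saturday, so the first Saturday is February 1 and the third is February 15.
1 September 2025 is a Monday, so the first Friday is September 5 and the third is September 19.
20 February 2025 lies within the daylight-saving period (15 February – 19 September), so Norium Sector is on daylight time, UTC−01:00.
11:00 Norium Sector + 1h = 12:00 UTC.
1 September 2024 is a Sunday, so Fridays fall on 6, 13, 20, 27; the last is September 27.
1 March 2025 is a Saturday, so the first Friday is March 7 and the second is March 14.
At the standard offset (UTC+08:30), 12:00 UTC + 8h30m = 20:30 Jorvand Isles standard time.
The standard-time date in Jorvand Isles, 20 February 2025, falls between 27 September 2024 and 14 March 2025, so daylight saving is in effect and Jorvand Isles is at UTC+09:30.
12:00 UTC + 9h30m = 21:30 Jorvand Isles.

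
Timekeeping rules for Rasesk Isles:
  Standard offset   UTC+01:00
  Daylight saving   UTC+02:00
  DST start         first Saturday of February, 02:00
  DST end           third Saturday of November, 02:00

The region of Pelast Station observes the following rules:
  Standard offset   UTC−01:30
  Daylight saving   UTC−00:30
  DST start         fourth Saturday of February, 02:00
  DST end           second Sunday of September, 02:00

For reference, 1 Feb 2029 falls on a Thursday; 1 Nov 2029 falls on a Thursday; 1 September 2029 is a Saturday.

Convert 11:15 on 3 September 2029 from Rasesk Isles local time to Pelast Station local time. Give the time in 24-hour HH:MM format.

08:45

1 February 2029 is a Thursday, so the first Saturday is February 3.
1 November 2029 is a Thursday, so the first Saturday is November 3 and the third is November 17.
3 September 2029 lies within the daylight-saving period (3 February – 17 November), so Rasesk Isles is on daylight time, UTC+02:00.
11:15 Rasesk Isles − 2h = 09:15 UTC.
1 February 2029 is a Thursday, so the first Saturday is February 3 and the fourth is February 24.
1 September 2029 is a Saturday, so the first Sunday is September 2 and the second is September 9.
At the standard offset (UTC−01:30), 09:15 UTC − 1h30m = 07:45 Pelast Station standard time.
Daylight saving runs 24 February – 9 September; the standard-time date in Pelast Station, 3 September 2029, is inside that window, so Pelast Station is at UTC−00:30.
09:15 UTC − 0h30m = 08:45 Pelast Station.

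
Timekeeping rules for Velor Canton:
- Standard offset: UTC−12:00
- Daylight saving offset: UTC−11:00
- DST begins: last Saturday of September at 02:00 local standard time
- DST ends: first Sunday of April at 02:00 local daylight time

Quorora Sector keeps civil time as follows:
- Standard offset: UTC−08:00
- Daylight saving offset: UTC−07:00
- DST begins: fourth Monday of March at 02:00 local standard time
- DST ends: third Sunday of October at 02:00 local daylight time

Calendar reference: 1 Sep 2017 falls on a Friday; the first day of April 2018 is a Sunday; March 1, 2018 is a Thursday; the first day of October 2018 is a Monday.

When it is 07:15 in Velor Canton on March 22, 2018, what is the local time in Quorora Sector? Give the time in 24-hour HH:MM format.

1 September 2017 is a Friday, so Saturdays fall on 2, 9, 16, 23, 30; the last is September 30.
1 April 2018 is a Sunday, so the first Sunday is April 1.
Daylight saving runs 30 September 2017 – 1 April 2018; March 22, 2018 is inside that window, so Velor Canton is at UTC−11:00.
07:15 Velor Canton + 11h = 18:15 UTC.
1 March 2018 is a Thursday, so the first Monday is March 5 and the fourth is March 26.
1 October 2018 is a Monday, so the first Sunday is October 7 and the third is October 21.
At the standard offset (UTC−08:00), 18:15 UTC − 8h = 10:15 Quorora Sector standard time.
The standard-time date in Quorora Sector, March 22, 2018, is outside the daylight-saving period (26 March – 21 October), so Quorora Sector is on standard time, UTC−08:00.
18:15 UTC − 8h = 10:15 Quorora Sector.

10:15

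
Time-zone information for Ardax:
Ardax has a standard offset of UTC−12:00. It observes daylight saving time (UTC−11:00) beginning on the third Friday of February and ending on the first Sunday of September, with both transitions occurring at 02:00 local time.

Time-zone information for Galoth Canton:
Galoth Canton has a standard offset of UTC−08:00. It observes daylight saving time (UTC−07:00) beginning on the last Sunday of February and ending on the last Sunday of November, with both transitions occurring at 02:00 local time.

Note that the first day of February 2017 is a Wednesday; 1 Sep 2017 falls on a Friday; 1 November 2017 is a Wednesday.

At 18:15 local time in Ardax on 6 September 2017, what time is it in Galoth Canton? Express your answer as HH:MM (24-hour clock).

23:15

1 February 2017 is a Wednesday, so the first Friday is February 3 and the third is February 17.
1 September 2017 is a Friday, so the first Sunday is September 3.
6 September 2017 does not fall between 17 February and 3 September, so daylight saving is not in effect and Ardax is at UTC−12:00.
18:15 Ardax + 12h = 06:15 UTC (rolling into the next day, 7 September 2017).
1 February 2017 is a Wednesday, so Sundays fall on 5, 12, 19, 26; the last is February 26.
1 November 2017 is a Wednesday, so Sundays fall on 5, 12, 19, 26; the last is November 26.
At the standard offset (UTC−08:00), 06:15 UTC − 8h = 22:15 Galoth Canton standard time (rolling into the previous day, 6 September 2017).
The standard-time date in Galoth Canton, 6 September 2017, lies within the daylight-saving period (26 February – 26 November), so Galoth Canton is on daylight time, UTC−07:00.
06:15 UTC − 7h = 23:15 Galoth Canton (rolling into the previous day, 6 September 2017).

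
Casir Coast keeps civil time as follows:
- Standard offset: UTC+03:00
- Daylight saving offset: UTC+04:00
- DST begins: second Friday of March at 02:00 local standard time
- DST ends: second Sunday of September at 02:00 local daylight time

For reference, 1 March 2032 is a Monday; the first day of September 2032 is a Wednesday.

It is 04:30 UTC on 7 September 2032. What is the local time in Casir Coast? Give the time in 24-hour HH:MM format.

1 March 2032 is a Monday, so the first Friday is March 5 and the second is March 12.
1 September 2032 is a Wednesday, so the first Sunday is September 5 and the second is September 12.
At the standard offset (UTC+03:00), 04:30 UTC + 3h = 07:30 Casir Coast standard time.
Daylight saving runs 12 March – 12 September; the standard-time date in Casir Coast, 7 September 2032, is inside that window, so Casir Coast is at UTC+04:00.
04:30 UTC + 4h = 08:30 local.

08:30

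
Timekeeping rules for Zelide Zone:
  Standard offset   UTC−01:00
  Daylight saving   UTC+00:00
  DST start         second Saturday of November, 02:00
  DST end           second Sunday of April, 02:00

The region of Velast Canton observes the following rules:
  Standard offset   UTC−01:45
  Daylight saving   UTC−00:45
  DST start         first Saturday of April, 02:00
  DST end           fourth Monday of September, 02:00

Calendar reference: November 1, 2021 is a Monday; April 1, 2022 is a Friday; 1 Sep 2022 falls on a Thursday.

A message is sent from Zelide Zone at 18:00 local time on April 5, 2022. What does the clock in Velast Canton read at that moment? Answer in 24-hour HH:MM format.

17:15

1 November 2021 is a Monday, so the first Saturday is November 6 and the second is November 13.
1 April 2022 is a Friday, so the first Sunday is April 3 and the second is April 10.
April 5, 2022 falls between 13 November 2021 and 10 April 2022, so daylight saving is in effect and Zelide Zone is at UTC+00:00.
18:00 Zelide Zone − 0h = 18:00 UTC.
1 April 2022 is a Friday, so the first Saturday is April 2.
1 September 2022 is a Thursday, so the first Monday is September 5 and the fourth is September 26.
At the standard offset (UTC−01:45), 18:00 UTC − 1h45m = 16:15 Velast Canton standard time.
Daylight saving runs 2 April – 26 September; the standard-time date in Velast Canton, April 5, 2022, is inside that window, so Velast Canton is at UTC−00:45.
18:00 UTC − 0h45m = 17:15 Velast Canton.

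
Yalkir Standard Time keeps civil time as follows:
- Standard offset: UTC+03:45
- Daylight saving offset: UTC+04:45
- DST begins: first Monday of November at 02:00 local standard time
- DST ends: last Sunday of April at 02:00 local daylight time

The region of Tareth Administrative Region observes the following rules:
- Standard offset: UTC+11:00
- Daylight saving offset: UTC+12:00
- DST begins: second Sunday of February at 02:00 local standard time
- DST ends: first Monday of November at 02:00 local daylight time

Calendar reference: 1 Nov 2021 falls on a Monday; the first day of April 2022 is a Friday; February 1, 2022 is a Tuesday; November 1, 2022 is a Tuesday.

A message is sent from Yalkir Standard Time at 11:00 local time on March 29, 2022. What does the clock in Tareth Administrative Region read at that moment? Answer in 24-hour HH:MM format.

18:15

1 November 2021 is a Monday, so the first Monday is November 1.
1 April 2022 is a Friday, so Sundays fall on 3, 10, 17, 24; the last is April 24.
Daylight saving runs 1 November 2021 – 24 April 2022; March 29, 2022 is inside that window, so Yalkir Standard Time is at UTC+04:45.
11:00 Yalkir Standard Time − 4h45m = 06:15 UTC.
1 February 2022 is a Tuesday, so the first Sunday is February 6 and the second is February 13.
1 November 2022 is a Tuesday, so the first Monday is November 7.
At the standard offset (UTC+11:00), 06:15 UTC + 11h = 17:15 Tareth Administrative Region standard time.
The standard-time date in Tareth Administrative Region, March 29, 2022, lies within the daylight-saving period (13 February – 7 November), so Tareth Administrative Region is on daylight time, UTC+12:00.
06:15 UTC + 12h = 18:15 Tareth Administrative Region.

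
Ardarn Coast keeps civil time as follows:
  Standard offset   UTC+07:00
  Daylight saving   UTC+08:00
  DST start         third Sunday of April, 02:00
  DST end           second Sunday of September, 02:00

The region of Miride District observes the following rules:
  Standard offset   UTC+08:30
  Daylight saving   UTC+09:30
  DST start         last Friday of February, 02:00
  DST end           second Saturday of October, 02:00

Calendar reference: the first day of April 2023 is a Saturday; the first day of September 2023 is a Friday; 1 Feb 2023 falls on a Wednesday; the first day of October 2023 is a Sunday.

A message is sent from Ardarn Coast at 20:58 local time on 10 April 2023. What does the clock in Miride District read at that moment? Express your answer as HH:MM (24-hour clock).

1 April 2023 is a Saturday, so the first Sunday is April 2 and the third is April 16.
1 September 2023 is a Friday, so the first Sunday is September 3 and the second is September 10.
10 April 2023 does not fall between 16 April and 10 September, so daylight saving is not in effect and Ardarn Coast is at UTC+07:00.
20:58 Ardarn Coast − 7h = 13:58 UTC.
1 February 2023 is a Wednesday, so Fridays fall on 3, 10, 17, 24; the last is February 24.
1 October 2023 is a Sunday, so the first Saturday is October 7 and the second is October 14.
At the standard offset (UTC+08:30), 13:58 UTC + 8h30m = 22:28 Miride District standard time.
The standard-time date in Miride District, 10 April 2023, lies within the daylight-saving period (24 February – 14 October), so Miride District is on daylight time, UTC+09:30.
13:58 UTC + 9h30m = 23:28 Miride District.

23:28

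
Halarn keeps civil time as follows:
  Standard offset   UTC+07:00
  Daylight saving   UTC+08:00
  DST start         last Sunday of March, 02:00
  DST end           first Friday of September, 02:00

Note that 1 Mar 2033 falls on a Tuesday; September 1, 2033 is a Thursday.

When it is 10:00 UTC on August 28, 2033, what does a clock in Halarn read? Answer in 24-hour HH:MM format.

18:00

1 March 2033 is a Tuesday, so Sundays fall on 6, 13, 20, 27; the last is March 27.
1 September 2033 is a Thursday, so the first Friday is September 2.
At the standard offset (UTC+07:00), 10:00 UTC + 7h = 17:00 Halarn standard time.
The standard-time date in Halarn, August 28, 2033, falls between 27 March and 2 September, so daylight saving is in effect and Halarn is at UTC+08:00.
10:00 UTC + 8h = 18:00 local.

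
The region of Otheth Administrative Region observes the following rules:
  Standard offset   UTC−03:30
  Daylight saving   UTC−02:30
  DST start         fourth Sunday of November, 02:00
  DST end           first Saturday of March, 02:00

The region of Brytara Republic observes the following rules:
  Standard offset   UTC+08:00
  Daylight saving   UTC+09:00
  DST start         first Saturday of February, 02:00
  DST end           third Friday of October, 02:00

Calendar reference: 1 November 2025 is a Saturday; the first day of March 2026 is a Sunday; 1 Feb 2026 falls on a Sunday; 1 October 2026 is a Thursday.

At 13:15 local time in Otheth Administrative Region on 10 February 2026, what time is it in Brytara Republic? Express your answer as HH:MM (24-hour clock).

1 November 2025 is a Saturday, so the first Sunday is November 2 and the fourth is November 23.
1 March 2026 is a Sunday, so the first Saturday is March 7.
10 February 2026 falls between 23 November 2025 and 7 March 2026, so daylight saving is in effect and Otheth Administrative Region is at UTC−02:30.
13:15 Otheth Administrative Region + 2h30m = 15:45 UTC.
1 February 2026 is a Sunday, so the first Saturday is February 7.
1 October 2026 is a Thursday, so the first Friday is October 2 and the third is October 16.
At the standard offset (UTC+08:00), 15:45 UTC + 8h = 23:45 Brytara Republic standard time.
The standard-time date in Brytara Republic, 10 February 2026, falls between 7 February and 16 October, so daylight saving is in effect and Brytara Republic is at UTC+09:00.
15:45 UTC + 9h = 00:45 Brytara Republic (rolling into the next day, 11 February 2026).

00:45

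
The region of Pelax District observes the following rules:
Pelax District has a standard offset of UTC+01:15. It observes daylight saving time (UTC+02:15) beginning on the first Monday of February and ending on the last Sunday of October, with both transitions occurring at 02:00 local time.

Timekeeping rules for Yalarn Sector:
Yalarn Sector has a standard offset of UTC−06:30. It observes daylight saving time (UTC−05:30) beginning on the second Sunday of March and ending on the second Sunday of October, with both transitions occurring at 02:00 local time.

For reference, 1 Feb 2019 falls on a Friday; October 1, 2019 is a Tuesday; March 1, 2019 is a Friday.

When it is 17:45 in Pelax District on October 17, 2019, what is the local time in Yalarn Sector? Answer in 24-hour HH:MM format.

1 February 2019 is a Friday, so the first Monday is February 4.
1 October 2019 is a Tuesday, so Sundays fall on 6, 13, 20, 27; the last is October 27.
October 17, 2019 falls between 4 February and 27 October, so daylight saving is in effect and Pelax District is at UTC+02:15.
17:45 Pelax District − 2h15m = 15:30 UTC.
1 March 2019 is a Friday, so the first Sunday is March 3 and the second is March 10.
1 October 2019 is a Tuesday, so the first Sunday is October 6 and the second is October 13.
At the standard offset (UTC−06:30), 15:30 UTC − 6h30m = 09:00 Yalarn Sector standard time.
Daylight saving runs 10 March – 13 October; the standard-time date in Yalarn Sector, October 17, 2019, is outside that window, so Yalarn Sector is on standard time at UTC−06:30.
15:30 UTC − 6h30m = 09:00 Yalarn Sector.

09:00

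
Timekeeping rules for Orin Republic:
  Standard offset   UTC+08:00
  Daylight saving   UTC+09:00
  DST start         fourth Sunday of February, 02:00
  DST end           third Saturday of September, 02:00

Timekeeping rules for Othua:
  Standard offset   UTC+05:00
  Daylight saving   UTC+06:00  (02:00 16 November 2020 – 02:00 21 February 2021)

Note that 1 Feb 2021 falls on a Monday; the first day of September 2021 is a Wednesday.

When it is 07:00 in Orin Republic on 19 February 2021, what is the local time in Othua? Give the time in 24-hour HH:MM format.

05:00

1 February 2021 is a Monday, so the first Sunday is February 7 and the fourth is February 28.
1 September 2021 is a Wednesday, so the first Saturday is September 4 and the third is September 18.
19 February 2021 does not fall between 28 February and 18 September, so daylight saving is not in effect and Orin Republic is at UTC+08:00.
07:00 Orin Republic − 8h = 23:00 UTC (rolling into the previous day, 18 February 2021).
At the standard offset (UTC+05:00), 23:00 UTC + 5h = 04:00 Othua standard time (rolling into the next day, 19 February 2021).
The standard-time date in Othua, 19 February 2021, falls between 16 November 2020 and 21 February 2021, so daylight saving is in effect and Othua is at UTC+06:00.
23:00 UTC + 6h = 05:00 Othua (rolling into the next day, 19 February 2021).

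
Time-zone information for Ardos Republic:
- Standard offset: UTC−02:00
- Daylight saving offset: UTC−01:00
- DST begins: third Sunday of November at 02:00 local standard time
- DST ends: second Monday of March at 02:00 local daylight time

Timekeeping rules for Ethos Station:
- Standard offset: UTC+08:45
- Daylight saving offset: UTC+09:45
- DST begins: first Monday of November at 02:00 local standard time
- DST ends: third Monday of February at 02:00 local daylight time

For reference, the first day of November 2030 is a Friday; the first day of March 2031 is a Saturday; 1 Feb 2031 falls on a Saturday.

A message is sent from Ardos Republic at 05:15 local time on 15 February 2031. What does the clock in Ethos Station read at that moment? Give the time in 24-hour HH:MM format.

16:00

1 November 2030 is a Friday, so the first Sunday is November 3 and the third is November 17.
1 March 2031 is a Saturday, so the first Monday is March 3 and the second is March 10.
Daylight saving runs 17 November 2030 – 10 March 2031; 15 February 2031 is inside that window, so Ardos Republic is at UTC−01:00.
05:15 Ardos Republic + 1h = 06:15 UTC.
1 November 2030 is a Friday, so the first Monday is November 4.
1 February 2031 is a Saturday, so the first Monday is February 3 and the third is February 17.
At the standard offset (UTC+08:45), 06:15 UTC + 8h45m = 15:00 Ethos Station standard time.
The standard-time date in Ethos Station, 15 February 2031, falls between 4 November 2030 and 17 February 2031, so daylight saving is in effect and Ethos Station is at UTC+09:45.
06:15 UTC + 9h45m = 16:00 Ethos Station.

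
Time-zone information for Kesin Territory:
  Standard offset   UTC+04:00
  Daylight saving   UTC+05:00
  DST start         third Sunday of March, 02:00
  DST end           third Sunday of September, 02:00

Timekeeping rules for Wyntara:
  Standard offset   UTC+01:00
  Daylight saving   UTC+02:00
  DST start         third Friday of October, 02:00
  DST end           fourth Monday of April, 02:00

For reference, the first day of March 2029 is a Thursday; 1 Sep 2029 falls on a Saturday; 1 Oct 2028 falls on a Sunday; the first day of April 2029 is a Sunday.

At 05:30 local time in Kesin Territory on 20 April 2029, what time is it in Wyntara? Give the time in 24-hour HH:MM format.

02:30

1 March 2029 is a Thursday, so the first Sunday is March 4 and the third is March 18.
1 September 2029 is a Saturday, so the first Sunday is September 2 and the third is September 16.
Daylight saving runs 18 March – 16 September; 20 April 2029 is inside that window, so Kesin Territory is at UTC+05:00.
05:30 Kesin Territory − 5h = 00:30 UTC.
1 October 2028 is a Sunday, so the first Friday is October 6 and the third is October 20.
1 April 2029 is a Sunday, so the first Monday is April 2 and the fourth is April 23.
At the standard offset (UTC+01:00), 00:30 UTC + 1h = 01:30 Wyntara standard time.
The standard-time date in Wyntara, 20 April 2029, lies within the daylight-saving period (20 October 2028 – 23 April 2029), so Wyntara is on daylight time, UTC+02:00.
00:30 UTC + 2h = 02:30 Wyntara.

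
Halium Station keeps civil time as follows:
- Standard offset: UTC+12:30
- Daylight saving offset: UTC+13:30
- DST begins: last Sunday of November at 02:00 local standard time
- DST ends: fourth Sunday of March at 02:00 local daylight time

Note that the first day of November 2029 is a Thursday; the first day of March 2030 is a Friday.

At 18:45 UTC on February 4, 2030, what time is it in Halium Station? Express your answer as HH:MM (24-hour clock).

1 November 2029 is a Thursday, so Sundays fall on 4, 11, 18, 25; the last is November 25.
1 March 2030 is a Friday, so the first Sunday is March 3 and the fourth is March 24.
At the standard offset (UTC+12:30), 18:45 UTC + 12h30m = 07:15 Halium Station standard time (rolling into the next day, 5 February 2030).
The standard-time date in Halium Station, February 5, 2030, falls between 25 November 2029 and 24 March 2030, so daylight saving is in effect and Halium Station is at UTC+13:30.
18:45 UTC + 13h30m = 08:15 local (rolling into the next day, 5 February 2030).

08:15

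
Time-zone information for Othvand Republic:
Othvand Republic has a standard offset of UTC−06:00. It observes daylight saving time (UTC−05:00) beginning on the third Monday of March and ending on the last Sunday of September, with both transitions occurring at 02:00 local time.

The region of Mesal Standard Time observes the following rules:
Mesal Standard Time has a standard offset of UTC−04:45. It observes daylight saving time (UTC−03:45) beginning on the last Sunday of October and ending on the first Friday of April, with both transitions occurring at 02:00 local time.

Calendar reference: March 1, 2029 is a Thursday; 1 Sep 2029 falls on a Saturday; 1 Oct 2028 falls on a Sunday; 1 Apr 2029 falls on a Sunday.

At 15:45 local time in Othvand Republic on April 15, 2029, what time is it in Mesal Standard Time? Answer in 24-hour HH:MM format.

1 March 2029 is a Thursday, so the first Monday is March 5 and the third is March 19.
1 September 2029 is a Saturday, so Sundays fall on 2, 9, 16, 23, 30; the last is September 30.
April 15, 2029 lies within the daylight-saving period (19 March – 30 September), so Othvand Republic is on daylight time, UTC−05:00.
15:45 Othvand Republic + 5h = 20:45 UTC.
1 October 2028 is a Sunday, so Sundays fall on 1, 8, 15, 22, 29; the last is October 29.
1 April 2029 is a Sunday, so the first Friday is April 6.
At the standard offset (UTC−04:45), 20:45 UTC − 4h45m = 16:00 Mesal Standard Time standard time.
Daylight saving runs 29 October 2028 – 6 April 2029; the standard-time date in Mesal Standard Time, April 15, 2029, is outside that window, so Mesal Standard Time is on standard time at UTC−04:45.
20:45 UTC − 4h45m = 16:00 Mesal Standard Time.

16:00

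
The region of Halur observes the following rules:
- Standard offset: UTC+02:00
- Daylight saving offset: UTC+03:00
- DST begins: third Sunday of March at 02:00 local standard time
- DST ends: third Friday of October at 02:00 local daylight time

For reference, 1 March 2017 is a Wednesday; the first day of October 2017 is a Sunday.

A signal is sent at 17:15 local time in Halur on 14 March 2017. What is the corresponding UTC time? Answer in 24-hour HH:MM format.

15:15

1 March 2017 is a Wednesday, so the first Sunday is March 5 and the third is March 19.
1 October 2017 is a Sunday, so the first Friday is October 6 and the third is October 20.
Daylight saving runs 19 March – 20 October; 14 March 2017 is outside that window, so Halur is on standard time at UTC+02:00.
17:15 local − 2h = 15:15 UTC.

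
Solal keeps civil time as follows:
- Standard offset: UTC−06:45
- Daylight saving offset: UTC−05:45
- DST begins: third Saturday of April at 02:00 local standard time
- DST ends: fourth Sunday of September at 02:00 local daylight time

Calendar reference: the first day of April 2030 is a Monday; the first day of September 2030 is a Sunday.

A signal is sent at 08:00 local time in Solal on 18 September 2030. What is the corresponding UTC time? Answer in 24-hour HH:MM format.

13:45

1 April 2030 is a Monday, so the first Saturday is April 6 and the third is April 20.
1 September 2030 is a Sunday, so the first Sunday is September 1 and the fourth is September 22.
Daylight saving runs 20 April – 22 September; 18 September 2030 is inside that window, so Solal is at UTC−05:45.
08:00 local + 5h45m = 13:45 UTC.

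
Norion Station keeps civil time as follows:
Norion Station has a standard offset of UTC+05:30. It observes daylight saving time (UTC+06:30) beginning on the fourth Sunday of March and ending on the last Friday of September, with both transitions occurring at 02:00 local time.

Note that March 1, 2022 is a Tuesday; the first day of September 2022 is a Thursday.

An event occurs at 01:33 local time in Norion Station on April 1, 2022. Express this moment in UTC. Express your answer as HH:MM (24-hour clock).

19:03

1 March 2022 is a Tuesday, so the first Sunday is March 6 and the fourth is March 27.
1 September 2022 is a Thursday, so Fridays fall on 2, 9, 16, 23, 30; the last is September 30.
Daylight saving runs 27 March – 30 September; April 1, 2022 is inside that window, so Norion Station is at UTC+06:30.
01:33 local − 6h30m = 19:03 UTC (rolling into the previous day, 31 March 2022).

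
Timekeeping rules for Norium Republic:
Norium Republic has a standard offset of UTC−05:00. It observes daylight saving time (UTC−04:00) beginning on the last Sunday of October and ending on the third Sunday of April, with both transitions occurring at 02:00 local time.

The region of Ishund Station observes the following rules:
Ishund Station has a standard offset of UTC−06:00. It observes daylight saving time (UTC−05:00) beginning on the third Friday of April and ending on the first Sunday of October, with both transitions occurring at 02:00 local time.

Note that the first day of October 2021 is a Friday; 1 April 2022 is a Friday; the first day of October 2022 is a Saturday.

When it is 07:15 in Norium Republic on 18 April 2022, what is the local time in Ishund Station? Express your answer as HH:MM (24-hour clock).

1 October 2021 is a Friday, so Sundays fall on 3, 10, 17, 24, 31; the last is October 31.
1 April 2022 is a Friday, so the first Sunday is April 3 and the third is April 17.
18 April 2022 does not fall between 31 October 2021 and 17 April 2022, so daylight saving is not in effect and Norium Republic is at UTC−05:00.
07:15 Norium Republic + 5h = 12:15 UTC.
1 April 2022 is a Friday, so the first Friday is April 1 and the third is April 15.
1 October 2022 is a Saturday, so the first Sunday is October 2.
At the standard offset (UTC−06:00), 12:15 UTC − 6h = 06:15 Ishund Station standard time.
The standard-time date in Ishund Station, 18 April 2022, lies within the daylight-saving period (15 April – 2 October), so Ishund Station is on daylight time, UTC−05:00.
12:15 UTC − 5h = 07:15 Ishund Station.

07:15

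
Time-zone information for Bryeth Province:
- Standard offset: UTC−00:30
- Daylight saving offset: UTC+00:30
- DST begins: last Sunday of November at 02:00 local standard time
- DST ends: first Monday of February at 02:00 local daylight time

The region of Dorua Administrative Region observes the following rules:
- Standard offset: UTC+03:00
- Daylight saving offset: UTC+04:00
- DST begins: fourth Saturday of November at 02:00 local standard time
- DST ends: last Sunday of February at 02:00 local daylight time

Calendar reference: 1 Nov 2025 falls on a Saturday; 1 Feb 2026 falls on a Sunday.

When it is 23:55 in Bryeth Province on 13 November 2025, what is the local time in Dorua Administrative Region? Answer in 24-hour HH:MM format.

1 November 2025 is a Saturday, so Sundays fall on 2, 9, 16, 23, 30; the last is November 30.
1 February 2026 is a Sunday, so the first Monday is February 2.
13 November 2025 is outside the daylight-saving period (30 November 2025 – 2 February 2026), so Bryeth Province is on standard time, UTC−00:30.
23:55 Bryeth Province + 0h30m = 00:25 UTC (rolling into the next day, 14 November 2025).
1 November 2025 is a Saturday, so the first Saturday is November 1 and the fourth is November 22.
1 February 2026 is a Sunday, so Sundays fall on 1, 8, 15, 22; the last is February 22.
At the standard offset (UTC+03:00), 00:25 UTC + 3h = 03:25 Dorua Administrative Region standard time.
The standard-time date in Dorua Administrative Region, 14 November 2025, does not fall between 22 November 2025 and 22 February 2026, so daylight saving is not in effect and Dorua Administrative Region is at UTC+03:00.
00:25 UTC + 3h = 03:25 Dorua Administrative Region.

03:25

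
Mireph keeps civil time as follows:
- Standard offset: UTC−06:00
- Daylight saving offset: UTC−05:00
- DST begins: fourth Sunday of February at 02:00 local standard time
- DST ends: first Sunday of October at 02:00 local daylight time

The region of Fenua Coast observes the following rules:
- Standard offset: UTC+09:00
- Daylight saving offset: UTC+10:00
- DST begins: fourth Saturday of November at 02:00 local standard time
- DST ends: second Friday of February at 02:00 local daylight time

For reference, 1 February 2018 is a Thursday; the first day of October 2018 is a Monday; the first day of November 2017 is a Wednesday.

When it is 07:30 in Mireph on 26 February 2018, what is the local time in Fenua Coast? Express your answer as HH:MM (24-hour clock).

21:30

1 February 2018 is a Thursday, so the first Sunday is February 4 and the fourth is February 25.
1 October 2018 is a Monday, so the first Sunday is October 7.
Daylight saving runs 25 February – 7 October; 26 February 2018 is inside that window, so Mireph is at UTC−05:00.
07:30 Mireph + 5h = 12:30 UTC.
1 November 2017 is a Wednesday, so the first Saturday is November 4 and the fourth is November 25.
1 February 2018 is a Thursday, so the first Friday is February 2 and the second is February 9.
At the standard offset (UTC+09:00), 12:30 UTC + 9h = 21:30 Fenua Coast standard time.
Daylight saving runs 25 November 2017 – 9 February 2018; the standard-time date in Fenua Coast, 26 February 2018, is outside that window, so Fenua Coast is on standard time at UTC+09:00.
12:30 UTC + 9h = 21:30 Fenua Coast.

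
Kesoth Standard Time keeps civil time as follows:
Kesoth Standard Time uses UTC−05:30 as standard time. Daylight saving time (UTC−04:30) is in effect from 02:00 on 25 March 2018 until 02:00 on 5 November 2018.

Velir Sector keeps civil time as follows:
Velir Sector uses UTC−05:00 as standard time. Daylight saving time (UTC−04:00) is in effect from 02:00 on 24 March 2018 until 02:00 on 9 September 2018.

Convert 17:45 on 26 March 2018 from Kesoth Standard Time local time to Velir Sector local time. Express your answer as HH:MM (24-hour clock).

18:15

26 March 2018 lies within the daylight-saving period (25 March – 5 November), so Kesoth Standard Time is on daylight time, UTC−04:30.
17:45 Kesoth Standard Time + 4h30m = 22:15 UTC.
At the standard offset (UTC−05:00), 22:15 UTC − 5h = 17:15 Velir Sector standard time.
The standard-time date in Velir Sector, 26 March 2018, lies within the daylight-saving period (24 March – 9 September), so Velir Sector is on daylight time, UTC−04:00.
22:15 UTC − 4h = 18:15 Velir Sector.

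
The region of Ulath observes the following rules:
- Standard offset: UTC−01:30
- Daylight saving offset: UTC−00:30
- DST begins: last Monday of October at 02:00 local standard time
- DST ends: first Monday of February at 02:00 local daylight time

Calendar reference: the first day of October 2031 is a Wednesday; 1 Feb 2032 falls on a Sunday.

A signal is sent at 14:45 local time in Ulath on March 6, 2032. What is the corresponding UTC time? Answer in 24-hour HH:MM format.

16:15

1 October 2031 is a Wednesday, so Mondays fall on 6, 13, 20, 27; the last is October 27.
1 February 2032 is a Sunday, so the first Monday is February 2.
March 6, 2032 is outside the daylight-saving period (27 October 2031 – 2 February 2032), so Ulath is on standard time, UTC−01:30.
14:45 local + 1h30m = 16:15 UTC.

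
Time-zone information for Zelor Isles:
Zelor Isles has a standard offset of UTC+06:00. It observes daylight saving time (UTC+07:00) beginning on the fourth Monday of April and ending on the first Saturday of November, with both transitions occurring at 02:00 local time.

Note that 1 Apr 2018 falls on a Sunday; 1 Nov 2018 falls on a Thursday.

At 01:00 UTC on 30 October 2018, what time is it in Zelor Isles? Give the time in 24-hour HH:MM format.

1 April 2018 is a Sunday, so the first Monday is April 2 and the fourth is April 23.
1 November 2018 is a Thursday, so the first Saturday is November 3.
At the standard offset (UTC+06:00), 01:00 UTC + 6h = 07:00 Zelor Isles standard time.
The standard-time date in Zelor Isles, 30 October 2018, lies within the daylight-saving period (23 April – 3 November), so Zelor Isles is on daylight time, UTC+07:00.
01:00 UTC + 7h = 08:00 local.

08:00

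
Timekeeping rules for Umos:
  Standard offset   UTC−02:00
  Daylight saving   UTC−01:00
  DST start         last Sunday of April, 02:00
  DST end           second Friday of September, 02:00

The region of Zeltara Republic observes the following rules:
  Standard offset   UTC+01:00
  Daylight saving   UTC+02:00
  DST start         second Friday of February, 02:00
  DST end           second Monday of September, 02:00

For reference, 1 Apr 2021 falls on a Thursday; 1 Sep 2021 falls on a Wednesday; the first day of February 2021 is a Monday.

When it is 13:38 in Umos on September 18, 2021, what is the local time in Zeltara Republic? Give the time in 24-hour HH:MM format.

1 April 2021 is a Thursday, so Sundays fall on 4, 11, 18, 25; the last is April 25.
1 September 2021 is a Wednesday, so the first Friday is September 3 and the second is September 10.
September 18, 2021 is outside the daylight-saving period (25 April – 10 September), so Umos is on standard time, UTC−02:00.
13:38 Umos + 2h = 15:38 UTC.
1 February 2021 is a Monday, so the first Friday is February 5 and the second is February 12.
1 September 2021 is a Wednesday, so the first Monday is September 6 and the second is September 13.
At the standard offset (UTC+01:00), 15:38 UTC + 1h = 16:38 Zeltara Republic standard time.
Daylight saving runs 12 February – 13 September; the standard-time date in Zeltara Republic, September 18, 2021, is outside that window, so Zeltara Republic is on standard time at UTC+01:00.
15:38 UTC + 1h = 16:38 Zeltara Republic.

16:38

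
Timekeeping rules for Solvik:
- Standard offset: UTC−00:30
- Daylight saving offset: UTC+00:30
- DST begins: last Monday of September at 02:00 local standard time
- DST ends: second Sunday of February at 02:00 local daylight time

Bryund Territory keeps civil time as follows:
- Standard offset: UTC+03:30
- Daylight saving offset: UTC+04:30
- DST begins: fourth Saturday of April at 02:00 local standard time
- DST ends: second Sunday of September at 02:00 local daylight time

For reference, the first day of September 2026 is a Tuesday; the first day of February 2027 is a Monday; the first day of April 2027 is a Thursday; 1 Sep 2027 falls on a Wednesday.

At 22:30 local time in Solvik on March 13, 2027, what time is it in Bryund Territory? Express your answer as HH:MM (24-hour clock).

02:30

1 September 2026 is a Tuesday, so Mondays fall on 7, 14, 21, 28; the last is September 28.
1 February 2027 is a Monday, so the first Sunday is February 7 and the second is February 14.
Daylight saving runs 28 September 2026 – 14 February 2027; March 13, 2027 is outside that window, so Solvik is on standard time at UTC−00:30.
22:30 Solvik + 0h30m = 23:00 UTC.
1 April 2027 is a Thursday, so the first Saturday is April 3 and the fourth is April 24.
1 September 2027 is a Wednesday, so the first Sunday is September 5 and the second is September 12.
At the standard offset (UTC+03:30), 23:00 UTC + 3h30m = 02:30 Bryund Territory standard time (rolling into the next day, 14 March 2027).
Daylight saving runs 24 April – 12 September; the standard-time date in Bryund Territory, March 14, 2027, is outside that window, so Bryund Territory is on standard time at UTC+03:30.
23:00 UTC + 3h30m = 02:30 Bryund Territory (rolling into the next day, 14 March 2027).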